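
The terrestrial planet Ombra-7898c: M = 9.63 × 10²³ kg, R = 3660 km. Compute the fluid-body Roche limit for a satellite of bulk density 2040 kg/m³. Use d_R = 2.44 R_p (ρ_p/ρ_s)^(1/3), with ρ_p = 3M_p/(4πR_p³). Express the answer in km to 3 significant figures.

11800 km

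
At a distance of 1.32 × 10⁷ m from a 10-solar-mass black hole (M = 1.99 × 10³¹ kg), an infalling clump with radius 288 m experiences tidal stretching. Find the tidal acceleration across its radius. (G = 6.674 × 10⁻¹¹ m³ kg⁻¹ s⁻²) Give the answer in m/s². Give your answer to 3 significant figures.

3.33 × 10² m/s²

Since r ≪ d, expand the inverse-square field across one radius to get the leading 2GMr/d³ term.
Δg = 2GMr/d³
   = 2 × (6.674 × 10⁻¹¹) × (1.99 × 10³¹) × (288) / (1.32 × 10⁷)³
   = 3.33 × 10² m/s²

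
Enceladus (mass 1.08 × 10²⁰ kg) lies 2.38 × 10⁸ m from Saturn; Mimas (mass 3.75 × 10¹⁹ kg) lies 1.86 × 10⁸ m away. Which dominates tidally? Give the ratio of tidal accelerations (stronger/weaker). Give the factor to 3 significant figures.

Enceladus, by a factor of ≈ 1.37

Tidal stretch scales as M/d³; compute that for each body.
Enceladus: (1.08 × 10²⁰) / (2.38 × 10⁸)³ = 8.011 × 10⁻⁶
Mimas: (3.75 × 10¹⁹) / (1.86 × 10⁸)³ = 5.828 × 10⁻⁶
Ratio (larger/smaller) = 1.37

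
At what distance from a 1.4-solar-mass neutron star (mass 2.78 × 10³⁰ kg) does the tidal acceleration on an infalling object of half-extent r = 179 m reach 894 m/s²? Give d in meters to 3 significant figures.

4.20 × 10⁶ m

2GMr/d³ = a_tidal  ⇒  d = (2GMr / a_tidal)^(1/3)
d = (2 × 6.674×10⁻¹¹ × (2.78 × 10³⁰) × (179) / (894))^(1/3)
  = 4.20 × 10⁶ m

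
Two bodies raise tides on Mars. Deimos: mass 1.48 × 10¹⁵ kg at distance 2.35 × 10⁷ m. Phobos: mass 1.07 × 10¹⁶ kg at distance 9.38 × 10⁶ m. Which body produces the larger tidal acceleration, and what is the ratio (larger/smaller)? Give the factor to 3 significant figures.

Phobos, by a factor of ≈ 114

The tide-raising term goes as M/d³ (the gradient of a 1/d² field).
Deimos: (1.48 × 10¹⁵) / (2.35 × 10⁷)³ = 1.140 × 10⁻⁷
Phobos: (1.07 × 10¹⁶) / (9.38 × 10⁶)³ = 1.297 × 10⁻⁵
Ratio (larger/smaller) = 114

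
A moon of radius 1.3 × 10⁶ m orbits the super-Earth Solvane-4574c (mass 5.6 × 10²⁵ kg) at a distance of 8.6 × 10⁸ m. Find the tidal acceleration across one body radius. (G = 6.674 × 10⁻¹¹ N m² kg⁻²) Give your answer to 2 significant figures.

a_tidal = 2GMr/d³
        = 2 × (6.674 × 10⁻¹¹) × (5.6 × 10²⁵) × (1.3 × 10⁶) / (8.6 × 10⁸)³
        = 1.5 × 10⁻⁵ m/s²

1.5 × 10⁻⁵ m/s²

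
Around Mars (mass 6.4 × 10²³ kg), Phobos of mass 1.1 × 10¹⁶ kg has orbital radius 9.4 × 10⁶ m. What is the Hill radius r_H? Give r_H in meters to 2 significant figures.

r_H ≈ a (m/3M)^(1/3)
    = (9.4 × 10⁶) × (1.1 × 10¹⁶ / (3 × 6.4 × 10²³))^(1/3)
    = 1.7 × 10⁴ m

1.7 × 10⁴ m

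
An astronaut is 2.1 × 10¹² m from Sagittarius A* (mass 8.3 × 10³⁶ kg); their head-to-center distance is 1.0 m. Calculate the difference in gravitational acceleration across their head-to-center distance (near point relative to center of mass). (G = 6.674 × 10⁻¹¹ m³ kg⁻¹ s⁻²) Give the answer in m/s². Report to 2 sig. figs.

Since r ≪ d, expand the inverse-square field across one radius to get the leading 2GMr/d³ term.
a_tidal = 2GMr/d³
        = 2 × (6.674 × 10⁻¹¹) × (8.3 × 10³⁶) × (1.0) / (2.1 × 10¹²)³
        = 1.2 × 10⁻¹⁰ m/s²

1.2 × 10⁻¹⁰ m/s²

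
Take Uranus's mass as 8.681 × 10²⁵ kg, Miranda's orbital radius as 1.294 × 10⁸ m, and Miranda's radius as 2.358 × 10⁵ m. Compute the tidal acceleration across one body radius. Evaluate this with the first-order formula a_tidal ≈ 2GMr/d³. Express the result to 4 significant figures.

1.261 × 10⁻³ m/s²

Δg = 2GMr/d³
   = 2 × (6.674 × 10⁻¹¹) × (8.681 × 10²⁵) × (2.358 × 10⁵) / (1.294 × 10⁸)³
   = 1.261 × 10⁻³ m/s²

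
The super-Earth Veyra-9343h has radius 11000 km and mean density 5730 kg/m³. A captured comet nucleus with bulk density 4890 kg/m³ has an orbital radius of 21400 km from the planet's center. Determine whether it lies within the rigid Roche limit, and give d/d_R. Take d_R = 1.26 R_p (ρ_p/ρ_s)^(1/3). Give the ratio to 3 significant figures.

d_R = 1.26 × (11000 km) × (5730/4890)^(1/3) = 14610 km
d/d_R = (21400) / (14610) = 1.46
Since d/d_R > 1, the body is outside the Roche limit.

outside; d/d_R ≈ 1.46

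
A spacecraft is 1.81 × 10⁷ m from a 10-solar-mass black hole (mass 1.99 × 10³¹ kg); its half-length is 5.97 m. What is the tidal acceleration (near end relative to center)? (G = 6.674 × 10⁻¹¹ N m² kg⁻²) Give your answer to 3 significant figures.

a_tidal = 2GMr/d³
        = 2 × (6.674 × 10⁻¹¹) × (1.99 × 10³¹) × (5.97) / (1.81 × 10⁷)³
        = 2.67 m/s²

2.67 m/s²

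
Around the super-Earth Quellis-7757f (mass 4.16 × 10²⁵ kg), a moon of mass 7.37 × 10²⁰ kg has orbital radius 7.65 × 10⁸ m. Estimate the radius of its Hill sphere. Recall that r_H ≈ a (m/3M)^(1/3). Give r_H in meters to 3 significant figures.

r_H ≈ a (m/3M)^(1/3)
    = (7.65 × 10⁸) × (7.37 × 10²⁰ / (3 × 4.16 × 10²⁵))^(1/3)
    = 1.38 × 10⁷ m

1.38 × 10⁷ m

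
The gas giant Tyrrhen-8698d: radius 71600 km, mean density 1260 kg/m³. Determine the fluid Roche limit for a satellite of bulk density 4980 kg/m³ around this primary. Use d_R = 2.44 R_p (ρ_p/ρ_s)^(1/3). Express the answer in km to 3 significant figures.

1.10 × 10⁵ km

d_R = 2.44 × 71600 km × (1260/4980)^(1/3)
    = 1.10 × 10⁵ km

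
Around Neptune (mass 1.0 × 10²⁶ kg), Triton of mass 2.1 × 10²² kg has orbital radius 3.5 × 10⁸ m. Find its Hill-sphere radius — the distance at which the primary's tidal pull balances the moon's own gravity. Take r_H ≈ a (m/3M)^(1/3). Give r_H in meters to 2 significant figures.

1.4 × 10⁷ m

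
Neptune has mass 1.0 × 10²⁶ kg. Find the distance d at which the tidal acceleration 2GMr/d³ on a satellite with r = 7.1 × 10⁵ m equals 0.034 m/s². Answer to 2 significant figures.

2GMr/d³ = a_tidal  ⇒  d = (2GMr / a_tidal)^(1/3)
d = (2 × 6.674×10⁻¹¹ × (1.0 × 10²⁶) × (7.1 × 10⁵) / (0.034))^(1/3)
  = 6.5 × 10⁷ m

6.5 × 10⁷ m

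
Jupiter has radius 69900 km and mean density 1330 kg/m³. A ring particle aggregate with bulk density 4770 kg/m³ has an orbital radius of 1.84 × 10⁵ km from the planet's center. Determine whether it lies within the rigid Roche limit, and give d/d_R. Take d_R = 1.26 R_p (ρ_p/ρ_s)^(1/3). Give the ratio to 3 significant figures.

d_R = 1.26 × (69900 km) × (1330/4770)^(1/3) = 57540 km
d/d_R = (1.84 × 10⁵) / (57540) = 3.20
Since d/d_R > 1, the body is outside the Roche limit.

outside; d/d_R ≈ 3.20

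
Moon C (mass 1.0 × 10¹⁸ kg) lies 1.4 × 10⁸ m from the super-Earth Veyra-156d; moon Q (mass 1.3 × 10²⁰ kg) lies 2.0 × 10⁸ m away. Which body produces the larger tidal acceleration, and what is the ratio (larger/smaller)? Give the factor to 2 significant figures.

Compare M/d³ for the two perturbers:
Moon C: (1.0 × 10¹⁸) / (1.4 × 10⁸)³ = 3.644 × 10⁻⁷
Moon Q: (1.3 × 10²⁰) / (2.0 × 10⁸)³ = 1.625 × 10⁻⁵
Ratio (larger/smaller) = 45

Moon Q, by a factor of ≈ 45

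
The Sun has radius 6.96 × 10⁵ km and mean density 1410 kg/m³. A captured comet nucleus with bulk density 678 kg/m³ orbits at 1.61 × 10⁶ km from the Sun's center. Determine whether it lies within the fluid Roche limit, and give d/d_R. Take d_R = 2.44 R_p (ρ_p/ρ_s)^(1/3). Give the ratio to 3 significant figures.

inside; d/d_R ≈ 0.743

d_R = 2.44 × (6.96 × 10⁵ km) × (1410/678)^(1/3) = 2.168 × 10⁶ km
d/d_R = (1.61 × 10⁶) / (2.168 × 10⁶) = 0.743
Since d/d_R < 1, the body is inside the Roche limit.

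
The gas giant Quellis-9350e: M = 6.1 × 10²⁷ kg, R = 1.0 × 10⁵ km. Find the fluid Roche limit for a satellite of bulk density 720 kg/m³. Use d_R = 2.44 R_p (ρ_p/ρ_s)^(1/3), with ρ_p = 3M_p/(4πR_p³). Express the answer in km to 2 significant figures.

3.1 × 10⁵ km

ρ_p = 3M_p/(4πR_p³) = 3 × (6.1 × 10²⁷) / (4π × (1.0 × 10⁸ m)³) = 1500 kg/m³
d_R = 2.44 × 1.0 × 10⁵ km × (1500/720)^(1/3)
    = 3.1 × 10⁵ km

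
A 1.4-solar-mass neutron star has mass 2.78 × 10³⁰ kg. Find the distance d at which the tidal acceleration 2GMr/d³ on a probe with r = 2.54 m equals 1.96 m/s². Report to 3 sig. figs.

7.83 × 10⁶ m

2GMr/d³ = a_tidal  ⇒  d = (2GMr / a_tidal)^(1/3)
d = (2 × 6.674×10⁻¹¹ × (2.78 × 10³⁰) × (2.54) / (1.96))^(1/3)
  = 7.83 × 10⁶ m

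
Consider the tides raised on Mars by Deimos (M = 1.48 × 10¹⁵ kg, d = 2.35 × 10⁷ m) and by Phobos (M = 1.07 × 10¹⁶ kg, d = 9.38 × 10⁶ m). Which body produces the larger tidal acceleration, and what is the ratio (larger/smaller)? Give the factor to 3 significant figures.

Tidal acceleration ∝ M/d³, so compare M/d³ for each.
Deimos: (1.48 × 10¹⁵) / (2.35 × 10⁷)³ = 1.140 × 10⁻⁷
Phobos: (1.07 × 10¹⁶) / (9.38 × 10⁶)³ = 1.297 × 10⁻⁵
Ratio (larger/smaller) = 114

Phobos, by a factor of ≈ 114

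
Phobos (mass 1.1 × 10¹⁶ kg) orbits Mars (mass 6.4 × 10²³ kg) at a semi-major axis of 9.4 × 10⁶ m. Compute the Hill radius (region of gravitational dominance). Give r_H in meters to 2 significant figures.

r_H ≈ a (m/3M)^(1/3)
    = (9.4 × 10⁶) × (1.1 × 10¹⁶ / (3 × 6.4 × 10²³))^(1/3)
    = 1.7 × 10⁴ m

1.7 × 10⁴ m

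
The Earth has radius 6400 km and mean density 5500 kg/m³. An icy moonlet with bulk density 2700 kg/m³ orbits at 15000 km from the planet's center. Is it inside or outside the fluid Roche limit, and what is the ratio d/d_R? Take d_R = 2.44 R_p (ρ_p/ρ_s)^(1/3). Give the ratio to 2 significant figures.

d_R = 2.44 × (6400 km) × (5500/2700)^(1/3) = 19800 km
d/d_R = (15000) / (19800) = 0.76
Since d/d_R < 1, the body is inside the Roche limit.

inside; d/d_R ≈ 0.76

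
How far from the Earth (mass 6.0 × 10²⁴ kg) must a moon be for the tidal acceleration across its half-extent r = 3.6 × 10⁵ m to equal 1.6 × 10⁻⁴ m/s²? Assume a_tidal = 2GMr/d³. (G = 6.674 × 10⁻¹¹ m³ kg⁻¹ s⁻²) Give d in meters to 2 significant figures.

1.2 × 10⁸ m

2GMr/d³ = a_tidal  ⇒  d = (2GMr / a_tidal)^(1/3)
d = (2 × 6.674×10⁻¹¹ × (6.0 × 10²⁴) × (3.6 × 10⁵) / (1.6 × 10⁻⁴))^(1/3)
  = 1.2 × 10⁸ m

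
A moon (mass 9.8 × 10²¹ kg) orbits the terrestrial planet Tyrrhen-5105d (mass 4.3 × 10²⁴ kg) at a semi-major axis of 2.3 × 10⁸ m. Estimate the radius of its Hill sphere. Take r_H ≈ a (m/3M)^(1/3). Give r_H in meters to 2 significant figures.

2.1 × 10⁷ m

r_H ≈ a (m/3M)^(1/3)
    = (2.3 × 10⁸) × (9.8 × 10²¹ / (3 × 4.3 × 10²⁴))^(1/3)
    = 2.1 × 10⁷ m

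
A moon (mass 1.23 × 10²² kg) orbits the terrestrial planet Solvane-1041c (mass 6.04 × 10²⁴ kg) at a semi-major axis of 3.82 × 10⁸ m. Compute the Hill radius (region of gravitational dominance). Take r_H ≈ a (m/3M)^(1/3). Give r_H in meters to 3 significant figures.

r_H ≈ a (m/3M)^(1/3)
    = (3.82 × 10⁸) × (1.23 × 10²² / (3 × 6.04 × 10²⁴))^(1/3)
    = 3.36 × 10⁷ m

3.36 × 10⁷ m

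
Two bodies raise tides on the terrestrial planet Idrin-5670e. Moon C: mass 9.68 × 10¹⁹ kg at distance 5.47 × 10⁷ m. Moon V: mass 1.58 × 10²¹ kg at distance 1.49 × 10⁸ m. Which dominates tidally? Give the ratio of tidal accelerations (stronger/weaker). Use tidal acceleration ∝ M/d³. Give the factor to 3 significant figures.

The tide-raising term goes as M/d³ (the gradient of a 1/d² field).
Moon C: (9.68 × 10¹⁹) / (5.47 × 10⁷)³ = 5.914 × 10⁻⁴
Moon V: (1.58 × 10²¹) / (1.49 × 10⁸)³ = 4.776 × 10⁻⁴
Ratio (larger/smaller) = 1.24

Moon C, by a factor of ≈ 1.24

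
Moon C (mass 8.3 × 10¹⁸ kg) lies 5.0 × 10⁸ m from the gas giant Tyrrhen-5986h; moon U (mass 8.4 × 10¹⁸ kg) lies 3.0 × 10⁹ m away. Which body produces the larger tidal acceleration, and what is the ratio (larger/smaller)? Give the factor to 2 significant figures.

Moon C, by a factor of ≈ 210

Tidal stretch scales as M/d³; compute that for each body.
Moon C: (8.3 × 10¹⁸) / (5.0 × 10⁸)³ = 6.640 × 10⁻⁸
Moon U: (8.4 × 10¹⁸) / (3.0 × 10⁹)³ = 3.111 × 10⁻¹⁰
Ratio (larger/smaller) = 210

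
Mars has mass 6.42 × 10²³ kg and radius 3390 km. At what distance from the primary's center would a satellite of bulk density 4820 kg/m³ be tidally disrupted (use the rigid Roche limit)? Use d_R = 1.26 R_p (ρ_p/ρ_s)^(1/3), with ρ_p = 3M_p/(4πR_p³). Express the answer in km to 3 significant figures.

ρ_p = 3M_p/(4πR_p³) = 3 × (6.42 × 10²³) / (4π × (3.39 × 10⁶ m)³) = 3930 kg/m³
d_R = 1.26 × 3390 km × (3930/4820)^(1/3)
    = 3990 km

3990 km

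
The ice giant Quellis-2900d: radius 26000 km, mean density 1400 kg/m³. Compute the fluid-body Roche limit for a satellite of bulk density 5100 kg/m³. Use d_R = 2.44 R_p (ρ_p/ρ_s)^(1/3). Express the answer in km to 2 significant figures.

41000 km

d_R = 2.44 × 26000 km × (1400/5100)^(1/3)
    = 41000 km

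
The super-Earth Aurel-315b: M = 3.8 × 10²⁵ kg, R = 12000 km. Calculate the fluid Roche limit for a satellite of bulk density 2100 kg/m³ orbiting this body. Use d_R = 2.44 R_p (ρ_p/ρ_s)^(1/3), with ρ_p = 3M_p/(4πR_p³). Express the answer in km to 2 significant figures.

40000 km

ρ_p = 3M_p/(4πR_p³) = 3 × (3.8 × 10²⁵) / (4π × (1.2 × 10⁷ m)³) = 5200 kg/m³
d_R = 2.44 × 12000 km × (5200/2100)^(1/3)
    = 40000 km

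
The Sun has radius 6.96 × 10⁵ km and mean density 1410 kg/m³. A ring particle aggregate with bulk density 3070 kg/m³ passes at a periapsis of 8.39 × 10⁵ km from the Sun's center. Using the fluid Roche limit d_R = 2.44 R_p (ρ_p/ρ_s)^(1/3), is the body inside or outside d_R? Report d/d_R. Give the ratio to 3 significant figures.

inside; d/d_R ≈ 0.640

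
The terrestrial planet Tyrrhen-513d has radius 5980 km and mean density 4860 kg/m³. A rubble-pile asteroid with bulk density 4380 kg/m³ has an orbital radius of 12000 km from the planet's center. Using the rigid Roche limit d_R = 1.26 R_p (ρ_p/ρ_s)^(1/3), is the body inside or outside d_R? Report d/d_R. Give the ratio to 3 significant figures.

outside; d/d_R ≈ 1.54

d_R = 1.26 × (5980 km) × (4860/4380)^(1/3) = 7801 km
d/d_R = (12000) / (7801) = 1.54
Since d/d_R > 1, the body is outside the Roche limit.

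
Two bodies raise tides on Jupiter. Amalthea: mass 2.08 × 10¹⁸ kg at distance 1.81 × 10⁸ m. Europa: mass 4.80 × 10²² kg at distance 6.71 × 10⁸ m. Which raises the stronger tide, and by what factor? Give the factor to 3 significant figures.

Europa, by a factor of ≈ 453

Tidal acceleration ∝ M/d³, so compare M/d³ for each.
Amalthea: (2.08 × 10¹⁸) / (1.81 × 10⁸)³ = 3.508 × 10⁻⁷
Europa: (4.80 × 10²²) / (6.71 × 10⁸)³ = 1.589 × 10⁻⁴
Ratio (larger/smaller) = 453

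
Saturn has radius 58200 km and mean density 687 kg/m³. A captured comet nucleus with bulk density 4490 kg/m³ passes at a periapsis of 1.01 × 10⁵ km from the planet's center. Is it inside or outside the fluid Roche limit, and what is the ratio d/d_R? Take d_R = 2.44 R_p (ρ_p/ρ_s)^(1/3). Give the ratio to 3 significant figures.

d_R = 2.44 × (58200 km) × (687/4490)^(1/3) = 75950 km
d/d_R = (1.01 × 10⁵) / (75950) = 1.33
Since d/d_R > 1, the body is outside the Roche limit.

outside; d/d_R ≈ 1.33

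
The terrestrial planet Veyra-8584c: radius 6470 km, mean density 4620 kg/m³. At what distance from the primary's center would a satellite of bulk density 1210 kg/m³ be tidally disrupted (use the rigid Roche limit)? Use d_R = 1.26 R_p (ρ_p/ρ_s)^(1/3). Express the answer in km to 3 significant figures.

12700 km

d_R = 1.26 × 6470 km × (4620/1210)^(1/3)
    = 12700 km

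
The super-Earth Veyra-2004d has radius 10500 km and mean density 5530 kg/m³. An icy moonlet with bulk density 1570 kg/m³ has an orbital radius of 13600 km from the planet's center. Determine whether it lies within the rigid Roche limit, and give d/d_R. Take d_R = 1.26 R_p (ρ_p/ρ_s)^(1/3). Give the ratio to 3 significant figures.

d_R = 1.26 × (10500 km) × (5530/1570)^(1/3) = 20130 km
d/d_R = (13600) / (20130) = 0.676
Since d/d_R < 1, the body is inside the Roche limit.

inside; d/d_R ≈ 0.676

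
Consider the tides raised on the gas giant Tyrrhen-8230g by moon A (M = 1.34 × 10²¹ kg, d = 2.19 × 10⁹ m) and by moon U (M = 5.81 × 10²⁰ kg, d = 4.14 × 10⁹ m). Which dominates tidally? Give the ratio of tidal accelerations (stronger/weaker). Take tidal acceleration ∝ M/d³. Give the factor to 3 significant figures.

Moon A, by a factor of ≈ 15.6

Tidal stretch scales as M/d³; compute that for each body.
Moon A: (1.34 × 10²¹) / (2.19 × 10⁹)³ = 1.276 × 10⁻⁷
Moon U: (5.81 × 10²⁰) / (4.14 × 10⁹)³ = 8.188 × 10⁻⁹
Ratio (larger/smaller) = 15.6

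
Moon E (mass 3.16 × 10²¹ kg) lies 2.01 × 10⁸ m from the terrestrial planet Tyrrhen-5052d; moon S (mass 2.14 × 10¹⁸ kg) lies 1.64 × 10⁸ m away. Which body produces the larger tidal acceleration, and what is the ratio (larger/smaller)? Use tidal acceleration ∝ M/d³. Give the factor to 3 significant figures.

Compare M/d³ for the two perturbers:
Moon E: (3.16 × 10²¹) / (2.01 × 10⁸)³ = 3.891 × 10⁻⁴
Moon S: (2.14 × 10¹⁸) / (1.64 × 10⁸)³ = 4.852 × 10⁻⁷
Ratio (larger/smaller) = 802

Moon E, by a factor of ≈ 802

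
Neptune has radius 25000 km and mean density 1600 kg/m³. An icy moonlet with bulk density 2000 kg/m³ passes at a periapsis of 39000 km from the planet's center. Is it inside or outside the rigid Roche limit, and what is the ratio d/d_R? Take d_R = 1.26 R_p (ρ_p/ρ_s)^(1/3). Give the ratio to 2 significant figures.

outside; d/d_R ≈ 1.3

d_R = 1.26 × (25000 km) × (1600/2000)^(1/3) = 29240 km
d/d_R = (39000) / (29240) = 1.3
Since d/d_R > 1, the body is outside the Roche limit.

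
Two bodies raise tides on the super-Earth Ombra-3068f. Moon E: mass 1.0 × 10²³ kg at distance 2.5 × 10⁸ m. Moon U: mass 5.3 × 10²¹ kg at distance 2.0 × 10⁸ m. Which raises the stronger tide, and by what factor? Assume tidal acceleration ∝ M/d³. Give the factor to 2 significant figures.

Moon E, by a factor of ≈ 9.7

Tidal stretch scales as M/d³; compute that for each body.
Moon E: (1.0 × 10²³) / (2.5 × 10⁸)³ = 6.400 × 10⁻³
Moon U: (5.3 × 10²¹) / (2.0 × 10⁸)³ = 6.625 × 10⁻⁴
Ratio (larger/smaller) = 9.7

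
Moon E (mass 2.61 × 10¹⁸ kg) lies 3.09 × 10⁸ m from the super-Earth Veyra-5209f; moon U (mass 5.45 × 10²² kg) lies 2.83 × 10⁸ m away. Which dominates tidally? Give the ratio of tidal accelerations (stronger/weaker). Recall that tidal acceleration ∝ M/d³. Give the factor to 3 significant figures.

Tidal stretch scales as M/d³; compute that for each body.
Moon E: (2.61 × 10¹⁸) / (3.09 × 10⁸)³ = 8.846 × 10⁻⁸
Moon U: (5.45 × 10²²) / (2.83 × 10⁸)³ = 2.405 × 10⁻³
Ratio (larger/smaller) = 27200

Moon U, by a factor of ≈ 27200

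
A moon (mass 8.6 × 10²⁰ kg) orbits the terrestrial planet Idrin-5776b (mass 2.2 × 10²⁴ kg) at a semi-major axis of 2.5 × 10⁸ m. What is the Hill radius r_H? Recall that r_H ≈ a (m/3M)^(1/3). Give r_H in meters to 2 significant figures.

1.3 × 10⁷ m

r_H ≈ a (m/3M)^(1/3)
    = (2.5 × 10⁸) × (8.6 × 10²⁰ / (3 × 2.2 × 10²⁴))^(1/3)
    = 1.3 × 10⁷ m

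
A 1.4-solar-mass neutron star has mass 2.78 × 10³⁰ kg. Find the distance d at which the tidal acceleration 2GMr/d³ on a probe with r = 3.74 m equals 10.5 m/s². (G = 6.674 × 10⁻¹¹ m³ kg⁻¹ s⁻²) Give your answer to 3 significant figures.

5.09 × 10⁶ m

2GMr/d³ = a_tidal  ⇒  d = (2GMr / a_tidal)^(1/3)
d = (2 × 6.674×10⁻¹¹ × (2.78 × 10³⁰) × (3.74) / (10.5))^(1/3)
  = 5.09 × 10⁶ m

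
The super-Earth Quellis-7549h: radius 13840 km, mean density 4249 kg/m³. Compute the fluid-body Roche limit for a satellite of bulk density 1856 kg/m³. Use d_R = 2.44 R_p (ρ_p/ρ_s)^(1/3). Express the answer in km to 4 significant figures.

d_R = 2.44 × 13840 km × (4249/1856)^(1/3)
    = 44510 km

44510 km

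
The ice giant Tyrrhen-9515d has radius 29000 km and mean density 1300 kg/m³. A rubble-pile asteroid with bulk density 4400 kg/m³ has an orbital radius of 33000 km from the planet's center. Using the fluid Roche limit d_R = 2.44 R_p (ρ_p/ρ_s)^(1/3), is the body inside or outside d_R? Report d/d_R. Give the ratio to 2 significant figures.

inside; d/d_R ≈ 0.70

d_R = 2.44 × (29000 km) × (1300/4400)^(1/3) = 47130 km
d/d_R = (33000) / (47130) = 0.70
Since d/d_R < 1, the body is inside the Roche limit.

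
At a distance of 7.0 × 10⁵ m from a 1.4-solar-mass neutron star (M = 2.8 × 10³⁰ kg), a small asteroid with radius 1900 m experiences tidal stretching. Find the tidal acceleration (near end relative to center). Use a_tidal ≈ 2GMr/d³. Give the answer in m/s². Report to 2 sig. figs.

Δg = 2GMr/d³
   = 2 × (6.674 × 10⁻¹¹) × (2.8 × 10³⁰) × (1900) / (7.0 × 10⁵)³
   = 2.1 × 10⁶ m/s²

2.1 × 10⁶ m/s²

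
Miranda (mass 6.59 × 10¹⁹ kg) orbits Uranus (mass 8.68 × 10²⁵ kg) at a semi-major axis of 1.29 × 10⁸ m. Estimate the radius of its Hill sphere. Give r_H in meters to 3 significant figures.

r_H ≈ a (m/3M)^(1/3)
    = (1.29 × 10⁸) × (6.59 × 10¹⁹ / (3 × 8.68 × 10²⁵))^(1/3)
    = 8.16 × 10⁵ m

8.16 × 10⁵ m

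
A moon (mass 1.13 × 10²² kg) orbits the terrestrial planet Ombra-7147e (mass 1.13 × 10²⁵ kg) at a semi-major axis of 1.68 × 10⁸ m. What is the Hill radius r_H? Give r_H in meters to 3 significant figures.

r_H ≈ a (m/3M)^(1/3)
    = (1.68 × 10⁸) × (1.13 × 10²² / (3 × 1.13 × 10²⁵))^(1/3)
    = 1.16 × 10⁷ m

1.16 × 10⁷ m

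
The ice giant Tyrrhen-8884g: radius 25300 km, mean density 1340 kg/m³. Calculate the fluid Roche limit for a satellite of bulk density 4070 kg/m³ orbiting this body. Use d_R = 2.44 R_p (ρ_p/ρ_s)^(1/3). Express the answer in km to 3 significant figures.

d_R = 2.44 × 25300 km × (1340/4070)^(1/3)
    = 42600 km

42600 km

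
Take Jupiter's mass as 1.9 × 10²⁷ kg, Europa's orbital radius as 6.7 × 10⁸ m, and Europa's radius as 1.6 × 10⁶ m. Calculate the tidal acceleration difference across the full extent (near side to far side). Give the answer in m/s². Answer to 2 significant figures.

Δa = 4GMr/d³
   = 4 × (6.674 × 10⁻¹¹) × (1.9 × 10²⁷) × (1.6 × 10⁶) / (6.7 × 10⁸)³
   = 2.7 × 10⁻³ m/s²

2.7 × 10⁻³ m/s²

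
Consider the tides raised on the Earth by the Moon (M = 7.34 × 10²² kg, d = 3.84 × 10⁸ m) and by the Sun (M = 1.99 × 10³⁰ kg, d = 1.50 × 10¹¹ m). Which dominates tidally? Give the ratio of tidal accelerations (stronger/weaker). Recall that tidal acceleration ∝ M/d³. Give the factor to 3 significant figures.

The Moon, by a factor of ≈ 2.20

The tide-raising term goes as M/d³ (the gradient of a 1/d² field).
The Moon: (7.34 × 10²²) / (3.84 × 10⁸)³ = 1.296 × 10⁻³
The Sun: (1.99 × 10³⁰) / (1.50 × 10¹¹)³ = 5.896 × 10⁻⁴
Ratio (larger/smaller) = 2.20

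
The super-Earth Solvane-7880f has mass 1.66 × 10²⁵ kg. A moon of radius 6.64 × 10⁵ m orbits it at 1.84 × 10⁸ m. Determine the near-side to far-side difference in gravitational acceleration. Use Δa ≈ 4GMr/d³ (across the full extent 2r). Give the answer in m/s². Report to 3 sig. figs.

4.72 × 10⁻⁴ m/s²

Δg = 4GMr/d³
   = 4 × (6.674 × 10⁻¹¹) × (1.66 × 10²⁵) × (6.64 × 10⁵) / (1.84 × 10⁸)³
   = 4.72 × 10⁻⁴ m/s²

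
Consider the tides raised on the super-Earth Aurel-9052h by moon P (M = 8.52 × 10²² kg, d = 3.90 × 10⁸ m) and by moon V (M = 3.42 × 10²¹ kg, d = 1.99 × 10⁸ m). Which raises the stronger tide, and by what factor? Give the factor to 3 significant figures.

Compare M/d³ for the two perturbers:
Moon P: (8.52 × 10²²) / (3.90 × 10⁸)³ = 1.436 × 10⁻³
Moon V: (3.42 × 10²¹) / (1.99 × 10⁸)³ = 4.340 × 10⁻⁴
Ratio (larger/smaller) = 3.31

Moon P, by a factor of ≈ 3.31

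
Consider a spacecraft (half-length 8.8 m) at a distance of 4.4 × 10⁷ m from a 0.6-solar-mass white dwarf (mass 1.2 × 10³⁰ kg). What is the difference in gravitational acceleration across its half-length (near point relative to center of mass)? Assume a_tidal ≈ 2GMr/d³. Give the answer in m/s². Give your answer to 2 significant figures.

The tidal stretch is the gradient of GM/d² times the body's extent r, hence the 1/d³ dependence.
Δa = 2GMr/d³
   = 2 × (6.674 × 10⁻¹¹) × (1.2 × 10³⁰) × (8.8) / (4.4 × 10⁷)³
   = 1.7 × 10⁻² m/s²

1.7 × 10⁻² m/s²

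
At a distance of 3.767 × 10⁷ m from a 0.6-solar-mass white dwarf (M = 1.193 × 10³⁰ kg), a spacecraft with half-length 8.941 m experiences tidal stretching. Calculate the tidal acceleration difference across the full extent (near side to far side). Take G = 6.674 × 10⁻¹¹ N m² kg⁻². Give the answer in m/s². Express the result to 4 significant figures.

5.327 × 10⁻² m/s²

Near-to-far spans 2r, so the tidal difference is twice the near-to-center value: 4GMr/d³.
Δg = 4GMr/d³
   = 4 × (6.674 × 10⁻¹¹) × (1.193 × 10³⁰) × (8.941) / (3.767 × 10⁷)³
   = 5.327 × 10⁻² m/s²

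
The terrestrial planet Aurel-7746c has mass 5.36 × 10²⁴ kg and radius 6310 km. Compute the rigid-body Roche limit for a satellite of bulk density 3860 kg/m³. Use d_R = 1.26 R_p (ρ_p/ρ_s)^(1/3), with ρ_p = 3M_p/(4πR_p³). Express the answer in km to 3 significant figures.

8720 km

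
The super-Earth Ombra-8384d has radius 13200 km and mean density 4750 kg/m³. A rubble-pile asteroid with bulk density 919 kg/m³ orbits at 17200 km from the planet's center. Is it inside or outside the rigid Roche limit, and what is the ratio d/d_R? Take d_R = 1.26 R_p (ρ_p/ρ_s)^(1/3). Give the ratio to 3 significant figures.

inside; d/d_R ≈ 0.598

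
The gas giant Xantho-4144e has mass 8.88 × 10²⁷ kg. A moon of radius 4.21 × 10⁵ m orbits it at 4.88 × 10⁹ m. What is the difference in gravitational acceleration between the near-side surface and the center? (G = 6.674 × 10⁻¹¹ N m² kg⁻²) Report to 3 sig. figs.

Since r ≪ d, expand the inverse-square field across one radius to get the leading 2GMr/d³ term.
a_tidal = 2GMr/d³
        = 2 × (6.674 × 10⁻¹¹) × (8.88 × 10²⁷) × (4.21 × 10⁵) / (4.88 × 10⁹)³
        = 4.29 × 10⁻⁶ m/s²

4.29 × 10⁻⁶ m/s²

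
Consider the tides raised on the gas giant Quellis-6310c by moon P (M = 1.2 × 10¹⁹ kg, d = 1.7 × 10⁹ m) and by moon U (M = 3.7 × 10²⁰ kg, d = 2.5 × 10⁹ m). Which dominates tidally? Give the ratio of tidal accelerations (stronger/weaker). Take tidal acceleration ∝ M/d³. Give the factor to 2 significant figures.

Moon U, by a factor of ≈ 9.7

Compare M/d³ for the two perturbers:
Moon P: (1.2 × 10¹⁹) / (1.7 × 10⁹)³ = 2.442 × 10⁻⁹
Moon U: (3.7 × 10²⁰) / (2.5 × 10⁹)³ = 2.368 × 10⁻⁸
Ratio (larger/smaller) = 9.7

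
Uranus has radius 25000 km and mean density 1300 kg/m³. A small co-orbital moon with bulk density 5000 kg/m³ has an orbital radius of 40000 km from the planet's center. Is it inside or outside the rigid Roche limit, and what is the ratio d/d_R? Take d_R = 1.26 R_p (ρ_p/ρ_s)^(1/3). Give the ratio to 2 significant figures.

outside; d/d_R ≈ 2.0

d_R = 1.26 × (25000 km) × (1300/5000)^(1/3) = 20100 km
d/d_R = (40000) / (20100) = 2.0
Since d/d_R > 1, the body is outside the Roche limit.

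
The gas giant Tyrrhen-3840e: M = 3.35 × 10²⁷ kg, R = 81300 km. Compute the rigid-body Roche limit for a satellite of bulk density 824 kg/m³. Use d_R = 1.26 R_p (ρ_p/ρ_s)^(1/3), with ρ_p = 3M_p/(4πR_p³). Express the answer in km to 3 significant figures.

ρ_p = 3M_p/(4πR_p³) = 3 × (3.35 × 10²⁷) / (4π × (8.13 × 10⁷ m)³) = 1490 kg/m³
d_R = 1.26 × 81300 km × (1490/824)^(1/3)
    = 1.25 × 10⁵ km

1.25 × 10⁵ km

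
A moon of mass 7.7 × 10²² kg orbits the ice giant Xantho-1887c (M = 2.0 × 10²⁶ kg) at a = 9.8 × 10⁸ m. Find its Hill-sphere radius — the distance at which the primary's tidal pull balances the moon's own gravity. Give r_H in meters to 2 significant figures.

r_H ≈ a (m/3M)^(1/3)
    = (9.8 × 10⁸) × (7.7 × 10²² / (3 × 2.0 × 10²⁶))^(1/3)
    = 4.9 × 10⁷ m

4.9 × 10⁷ m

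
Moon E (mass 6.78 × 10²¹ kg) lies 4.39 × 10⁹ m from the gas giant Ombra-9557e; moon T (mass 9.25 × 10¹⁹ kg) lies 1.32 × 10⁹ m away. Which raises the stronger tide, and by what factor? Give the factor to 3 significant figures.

Moon E, by a factor of ≈ 1.99

The tide-raising term goes as M/d³ (the gradient of a 1/d² field).
Moon E: (6.78 × 10²¹) / (4.39 × 10⁹)³ = 8.014 × 10⁻⁸
Moon T: (9.25 × 10¹⁹) / (1.32 × 10⁹)³ = 4.022 × 10⁻⁸
Ratio (larger/smaller) = 1.99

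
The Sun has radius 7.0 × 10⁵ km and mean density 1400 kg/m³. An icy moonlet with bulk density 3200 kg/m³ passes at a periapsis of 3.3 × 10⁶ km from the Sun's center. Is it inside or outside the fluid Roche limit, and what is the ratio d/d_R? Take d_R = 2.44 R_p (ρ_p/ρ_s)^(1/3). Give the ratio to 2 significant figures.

d_R = 2.44 × (7.0 × 10⁵ km) × (1400/3200)^(1/3) = 1.297 × 10⁶ km
d/d_R = (3.3 × 10⁶) / (1.297 × 10⁶) = 2.5
Since d/d_R > 1, the body is outside the Roche limit.

outside; d/d_R ≈ 2.5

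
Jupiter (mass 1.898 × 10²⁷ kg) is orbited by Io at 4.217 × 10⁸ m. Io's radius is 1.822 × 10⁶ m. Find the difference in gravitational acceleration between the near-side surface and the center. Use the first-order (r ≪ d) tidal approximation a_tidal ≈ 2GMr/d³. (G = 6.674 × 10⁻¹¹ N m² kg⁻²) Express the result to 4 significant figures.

6.155 × 10⁻³ m/s²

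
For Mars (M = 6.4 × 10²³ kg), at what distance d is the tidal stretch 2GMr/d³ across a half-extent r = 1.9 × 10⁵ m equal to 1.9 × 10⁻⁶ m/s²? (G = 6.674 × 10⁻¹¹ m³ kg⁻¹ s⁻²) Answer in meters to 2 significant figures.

2.0 × 10⁸ m

2GMr/d³ = a_tidal  ⇒  d = (2GMr / a_tidal)^(1/3)
d = (2 × 6.674×10⁻¹¹ × (6.4 × 10²³) × (1.9 × 10⁵) / (1.9 × 10⁻⁶))^(1/3)
  = 2.0 × 10⁸ m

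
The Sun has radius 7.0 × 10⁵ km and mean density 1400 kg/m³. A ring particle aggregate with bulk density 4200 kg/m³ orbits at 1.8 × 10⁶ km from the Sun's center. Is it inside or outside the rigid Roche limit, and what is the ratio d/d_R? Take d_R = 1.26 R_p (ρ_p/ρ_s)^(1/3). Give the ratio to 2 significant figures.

outside; d/d_R ≈ 2.9

d_R = 1.26 × (7.0 × 10⁵ km) × (1400/4200)^(1/3) = 6.115 × 10⁵ km
d/d_R = (1.8 × 10⁶) / (6.115 × 10⁵) = 2.9
Since d/d_R > 1, the body is outside the Roche limit.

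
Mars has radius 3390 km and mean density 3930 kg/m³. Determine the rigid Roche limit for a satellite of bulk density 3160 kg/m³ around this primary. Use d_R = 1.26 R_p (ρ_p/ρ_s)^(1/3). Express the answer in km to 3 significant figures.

d_R = 1.26 × 3390 km × (3930/3160)^(1/3)
    = 4590 km

4590 km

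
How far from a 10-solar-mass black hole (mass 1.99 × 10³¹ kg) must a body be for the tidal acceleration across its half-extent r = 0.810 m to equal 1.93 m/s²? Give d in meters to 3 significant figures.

2GMr/d³ = a_tidal  ⇒  d = (2GMr / a_tidal)^(1/3)
d = (2 × 6.674×10⁻¹¹ × (1.99 × 10³¹) × (0.810) / (1.93))^(1/3)
  = 1.04 × 10⁷ m

1.04 × 10⁷ m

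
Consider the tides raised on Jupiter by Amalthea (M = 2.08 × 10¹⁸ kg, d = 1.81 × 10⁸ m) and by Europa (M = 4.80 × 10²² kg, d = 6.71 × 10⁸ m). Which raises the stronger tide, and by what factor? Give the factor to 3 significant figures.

Europa, by a factor of ≈ 453

The tide-raising term goes as M/d³ (the gradient of a 1/d² field).
Amalthea: (2.08 × 10¹⁸) / (1.81 × 10⁸)³ = 3.508 × 10⁻⁷
Europa: (4.80 × 10²²) / (6.71 × 10⁸)³ = 1.589 × 10⁻⁴
Ratio (larger/smaller) = 453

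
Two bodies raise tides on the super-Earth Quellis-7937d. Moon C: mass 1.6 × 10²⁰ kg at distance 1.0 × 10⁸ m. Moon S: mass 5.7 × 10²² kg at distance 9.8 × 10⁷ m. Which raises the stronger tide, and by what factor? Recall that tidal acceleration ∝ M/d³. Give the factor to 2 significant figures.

Moon S, by a factor of ≈ 380

The tide-raising term goes as M/d³ (the gradient of a 1/d² field).
Moon C: (1.6 × 10²⁰) / (1.0 × 10⁸)³ = 1.600 × 10⁻⁴
Moon S: (5.7 × 10²²) / (9.8 × 10⁷)³ = 6.056 × 10⁻²
Ratio (larger/smaller) = 380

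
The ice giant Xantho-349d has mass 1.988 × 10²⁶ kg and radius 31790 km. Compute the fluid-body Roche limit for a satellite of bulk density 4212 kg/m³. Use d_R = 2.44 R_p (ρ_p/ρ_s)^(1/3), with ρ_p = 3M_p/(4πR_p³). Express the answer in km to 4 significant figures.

ρ_p = 3M_p/(4πR_p³) = 3 × (1.988 × 10²⁶) / (4π × (3.179 × 10⁷ m)³) = 1477 kg/m³
d_R = 2.44 × 31790 km × (1477/4212)^(1/3)
    = 54700 km

54700 km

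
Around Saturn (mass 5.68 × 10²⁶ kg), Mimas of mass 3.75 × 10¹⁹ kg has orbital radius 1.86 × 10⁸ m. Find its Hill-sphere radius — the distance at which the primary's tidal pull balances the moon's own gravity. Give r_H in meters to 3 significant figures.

5.21 × 10⁵ m

r_H ≈ a (m/3M)^(1/3)
    = (1.86 × 10⁸) × (3.75 × 10¹⁹ / (3 × 5.68 × 10²⁶))^(1/3)
    = 5.21 × 10⁵ m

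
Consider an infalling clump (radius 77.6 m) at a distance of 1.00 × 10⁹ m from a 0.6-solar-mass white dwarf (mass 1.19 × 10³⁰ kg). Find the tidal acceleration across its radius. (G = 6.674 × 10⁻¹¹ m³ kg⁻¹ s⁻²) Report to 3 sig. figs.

1.23 × 10⁻⁵ m/s²

Δa = 2GMr/d³
   = 2 × (6.674 × 10⁻¹¹) × (1.19 × 10³⁰) × (77.6) / (1.00 × 10⁹)³
   = 1.23 × 10⁻⁵ m/s²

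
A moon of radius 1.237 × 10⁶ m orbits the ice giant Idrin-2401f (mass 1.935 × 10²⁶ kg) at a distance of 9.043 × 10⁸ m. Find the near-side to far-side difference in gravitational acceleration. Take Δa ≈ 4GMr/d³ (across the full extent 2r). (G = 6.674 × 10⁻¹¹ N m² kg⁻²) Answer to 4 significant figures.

8.641 × 10⁻⁵ m/s²

Differencing GM/(d−r)² and GM/(d+r)² to first order in r/d gives 4GMr/d³.
Δa = 4GMr/d³
   = 4 × (6.674 × 10⁻¹¹) × (1.935 × 10²⁶) × (1.237 × 10⁶) / (9.043 × 10⁸)³
   = 8.641 × 10⁻⁵ m/s²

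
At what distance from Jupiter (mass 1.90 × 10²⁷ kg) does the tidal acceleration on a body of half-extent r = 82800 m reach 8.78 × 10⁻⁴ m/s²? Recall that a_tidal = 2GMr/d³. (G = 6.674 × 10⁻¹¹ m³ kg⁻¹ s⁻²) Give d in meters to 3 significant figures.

2.88 × 10⁸ m

2GMr/d³ = a_tidal  ⇒  d = (2GMr / a_tidal)^(1/3)
d = (2 × 6.674×10⁻¹¹ × (1.90 × 10²⁷) × (82800) / (8.78 × 10⁻⁴))^(1/3)
  = 2.88 × 10⁸ m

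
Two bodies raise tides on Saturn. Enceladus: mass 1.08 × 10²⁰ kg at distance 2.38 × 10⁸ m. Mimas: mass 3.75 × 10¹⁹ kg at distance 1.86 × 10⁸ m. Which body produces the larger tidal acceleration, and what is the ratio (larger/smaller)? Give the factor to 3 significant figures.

The tide-raising term goes as M/d³ (the gradient of a 1/d² field).
Enceladus: (1.08 × 10²⁰) / (2.38 × 10⁸)³ = 8.011 × 10⁻⁶
Mimas: (3.75 × 10¹⁹) / (1.86 × 10⁸)³ = 5.828 × 10⁻⁶
Ratio (larger/smaller) = 1.37

Enceladus, by a factor of ≈ 1.37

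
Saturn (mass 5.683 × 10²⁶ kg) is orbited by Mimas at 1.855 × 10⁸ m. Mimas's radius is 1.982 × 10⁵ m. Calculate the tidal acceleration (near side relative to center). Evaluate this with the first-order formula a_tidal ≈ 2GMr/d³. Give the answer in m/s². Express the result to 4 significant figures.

2.355 × 10⁻³ m/s²

Δg = 2GMr/d³
   = 2 × (6.674 × 10⁻¹¹) × (5.683 × 10²⁶) × (1.982 × 10⁵) / (1.855 × 10⁸)³
   = 2.355 × 10⁻³ m/s²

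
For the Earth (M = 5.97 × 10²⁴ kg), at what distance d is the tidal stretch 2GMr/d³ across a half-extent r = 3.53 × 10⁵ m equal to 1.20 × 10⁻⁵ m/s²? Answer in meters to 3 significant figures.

2.86 × 10⁸ m

2GMr/d³ = a_tidal  ⇒  d = (2GMr / a_tidal)^(1/3)
d = (2 × 6.674×10⁻¹¹ × (5.97 × 10²⁴) × (3.53 × 10⁵) / (1.20 × 10⁻⁵))^(1/3)
  = 2.86 × 10⁸ m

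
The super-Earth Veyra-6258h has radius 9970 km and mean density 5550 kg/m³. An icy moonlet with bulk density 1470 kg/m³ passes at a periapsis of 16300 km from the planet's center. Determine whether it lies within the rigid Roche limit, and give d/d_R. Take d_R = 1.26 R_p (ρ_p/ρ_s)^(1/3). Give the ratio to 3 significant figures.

inside; d/d_R ≈ 0.833

d_R = 1.26 × (9970 km) × (5550/1470)^(1/3) = 19560 km
d/d_R = (16300) / (19560) = 0.833
Since d/d_R < 1, the body is inside the Roche limit.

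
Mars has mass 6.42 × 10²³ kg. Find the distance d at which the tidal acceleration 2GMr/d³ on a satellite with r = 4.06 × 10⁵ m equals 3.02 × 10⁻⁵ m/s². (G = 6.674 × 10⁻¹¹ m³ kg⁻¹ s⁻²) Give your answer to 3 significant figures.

1.05 × 10⁸ m

2GMr/d³ = a_tidal  ⇒  d = (2GMr / a_tidal)^(1/3)
d = (2 × 6.674×10⁻¹¹ × (6.42 × 10²³) × (4.06 × 10⁵) / (3.02 × 10⁻⁵))^(1/3)
  = 1.05 × 10⁸ m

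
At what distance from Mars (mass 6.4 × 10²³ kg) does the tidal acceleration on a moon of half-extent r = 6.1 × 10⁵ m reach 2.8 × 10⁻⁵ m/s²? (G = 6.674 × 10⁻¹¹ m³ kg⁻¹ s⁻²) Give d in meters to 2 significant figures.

1.2 × 10⁸ m

2GMr/d³ = a_tidal  ⇒  d = (2GMr / a_tidal)^(1/3)
d = (2 × 6.674×10⁻¹¹ × (6.4 × 10²³) × (6.1 × 10⁵) / (2.8 × 10⁻⁵))^(1/3)
  = 1.2 × 10⁸ m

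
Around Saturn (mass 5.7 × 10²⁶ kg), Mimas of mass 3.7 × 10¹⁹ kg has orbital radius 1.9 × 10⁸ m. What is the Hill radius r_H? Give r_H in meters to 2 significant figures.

5.3 × 10⁵ m

r_H ≈ a (m/3M)^(1/3)
    = (1.9 × 10⁸) × (3.7 × 10¹⁹ / (3 × 5.7 × 10²⁶))^(1/3)
    = 5.3 × 10⁵ m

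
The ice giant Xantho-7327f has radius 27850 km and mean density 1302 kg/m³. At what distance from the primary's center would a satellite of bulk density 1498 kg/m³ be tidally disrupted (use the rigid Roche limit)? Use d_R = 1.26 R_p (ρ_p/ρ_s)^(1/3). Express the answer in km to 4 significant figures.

d_R = 1.26 × 27850 km × (1302/1498)^(1/3)
    = 33490 km

33490 km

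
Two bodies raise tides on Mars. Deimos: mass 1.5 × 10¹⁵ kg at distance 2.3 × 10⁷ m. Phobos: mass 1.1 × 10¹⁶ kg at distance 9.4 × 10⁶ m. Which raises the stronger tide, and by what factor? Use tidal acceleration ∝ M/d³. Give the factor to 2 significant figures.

Phobos, by a factor of ≈ 110

Tidal stretch scales as M/d³; compute that for each body.
Deimos: (1.5 × 10¹⁵) / (2.3 × 10⁷)³ = 1.233 × 10⁻⁷
Phobos: (1.1 × 10¹⁶) / (9.4 × 10⁶)³ = 1.324 × 10⁻⁵
Ratio (larger/smaller) = 110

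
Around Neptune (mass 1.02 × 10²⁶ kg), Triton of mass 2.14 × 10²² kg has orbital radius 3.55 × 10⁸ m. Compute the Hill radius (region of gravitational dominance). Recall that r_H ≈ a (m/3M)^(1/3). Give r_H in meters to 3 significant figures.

r_H ≈ a (m/3M)^(1/3)
    = (3.55 × 10⁸) × (2.14 × 10²² / (3 × 1.02 × 10²⁶))^(1/3)
    = 1.46 × 10⁷ m

1.46 × 10⁷ m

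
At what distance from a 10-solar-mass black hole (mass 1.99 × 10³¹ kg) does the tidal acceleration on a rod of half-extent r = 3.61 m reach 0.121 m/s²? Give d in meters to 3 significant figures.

4.30 × 10⁷ m

2GMr/d³ = a_tidal  ⇒  d = (2GMr / a_tidal)^(1/3)
d = (2 × 6.674×10⁻¹¹ × (1.99 × 10³¹) × (3.61) / (0.121))^(1/3)
  = 4.30 × 10⁷ m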